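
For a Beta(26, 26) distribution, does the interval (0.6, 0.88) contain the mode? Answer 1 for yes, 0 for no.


Mode of Beta(a,b) = (a-1)/(a+b-2)
= (26-1)/(26+26-2) = 0.5
Check: 0.6 <= 0.5 <= 0.88?
Result: 0

0


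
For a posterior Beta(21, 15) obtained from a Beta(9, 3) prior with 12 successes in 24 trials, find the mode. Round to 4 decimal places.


Mode = (alpha - 1) / (alpha + beta - 2)
= 20 / 34
= 0.5882

0.5882


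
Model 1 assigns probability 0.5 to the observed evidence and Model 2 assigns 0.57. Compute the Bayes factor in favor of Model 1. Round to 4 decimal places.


BF = P(data|M1) / P(data|M2)
= 0.5 / 0.57 = 0.8772

0.8772


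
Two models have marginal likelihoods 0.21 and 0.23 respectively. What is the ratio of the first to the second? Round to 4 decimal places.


Evidence ratio = 0.21 / 0.23
= 0.913

0.913


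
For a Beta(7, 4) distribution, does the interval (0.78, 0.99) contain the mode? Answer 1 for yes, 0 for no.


Mode of Beta(a,b) = (a-1)/(a+b-2)
= (7-1)/(7+4-2) = 0.6667
Check: 0.78 <= 0.6667 <= 0.99?
Result: 0

0


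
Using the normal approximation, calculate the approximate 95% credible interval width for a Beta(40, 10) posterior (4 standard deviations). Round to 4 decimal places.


Var(Beta) = 40*10/(50^2 * 51) = 0.0031
SD = 0.056
Width ~ 4*SD = 0.224

0.224


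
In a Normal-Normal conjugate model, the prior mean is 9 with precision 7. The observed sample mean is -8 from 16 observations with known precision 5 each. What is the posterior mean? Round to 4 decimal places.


Posterior precision = tau0 + n*tau = 7 + 16*5 = 87
Posterior mean = (tau0*mu0 + n*tau*xbar) / posterior_precision
= (7*9 + 16*5*-8) / 87
= -577 / 87 = -6.6322

-6.6322


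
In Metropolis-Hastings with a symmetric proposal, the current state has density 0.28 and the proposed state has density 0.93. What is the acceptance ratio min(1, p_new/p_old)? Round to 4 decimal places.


Ratio = p_new / p_old = 0.93 / 0.28 = 3.3214
Acceptance = min(1, 3.3214) = 1.0

1.0


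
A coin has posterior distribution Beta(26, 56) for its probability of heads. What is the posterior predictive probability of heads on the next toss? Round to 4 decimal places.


Posterior predictive = E[theta] = alpha/(alpha+beta)
= 26/82
= 0.3171

0.3171


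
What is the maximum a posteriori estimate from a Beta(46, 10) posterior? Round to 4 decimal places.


The MAP estimate equals the mode of the distribution.
Mode of Beta(a,b) = (a-1)/(a+b-2)
= 45/54
= 0.8333

0.8333


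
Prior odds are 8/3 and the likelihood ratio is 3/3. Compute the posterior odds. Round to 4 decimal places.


Posterior odds = prior odds * likelihood ratio
= (8/3) * (3/3)
= 24 / 9
= 2.6667

2.6667


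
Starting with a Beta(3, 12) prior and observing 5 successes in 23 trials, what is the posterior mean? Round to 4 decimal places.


Posterior parameters: alpha = 3 + 5 = 8
beta = 12 + 18 = 30
Posterior mean = alpha / (alpha + beta) = 8 / 38
= 0.2105

0.2105


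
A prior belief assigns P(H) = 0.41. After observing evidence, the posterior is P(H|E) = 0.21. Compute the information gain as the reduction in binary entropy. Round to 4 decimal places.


H(prior) = -0.41*log2(0.41) - 0.59*log2(0.59)
= 0.9765
H(post) = -0.21*log2(0.21) - 0.79*log2(0.79)
= 0.7415
IG = 0.9765 - 0.7415 = 0.235

0.235


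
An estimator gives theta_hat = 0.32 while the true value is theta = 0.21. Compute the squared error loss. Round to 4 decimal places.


The squared error loss is (theta_hat - theta)^2
= (0.32 - 0.21)^2
= (0.11)^2 = 0.0121

0.0121


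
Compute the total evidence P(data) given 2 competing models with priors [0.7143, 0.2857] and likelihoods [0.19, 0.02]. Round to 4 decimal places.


Marginal likelihood = sum P(model_i) * P(data|model_i)
Model 1: 0.7143 * 0.19 = 0.1357
Model 2: 0.2857 * 0.02 = 0.0057
Total = 0.1414

0.1414


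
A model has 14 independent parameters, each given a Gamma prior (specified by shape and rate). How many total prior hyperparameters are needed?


Each Gamma prior needs 2 hyperparameters (shape and rate).
Total = 2 * 14 = 28

28


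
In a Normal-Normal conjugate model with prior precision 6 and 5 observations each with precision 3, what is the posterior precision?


Posterior precision = prior precision + n * observation precision
= 6 + 5 * 3
= 6 + 15 = 21

21


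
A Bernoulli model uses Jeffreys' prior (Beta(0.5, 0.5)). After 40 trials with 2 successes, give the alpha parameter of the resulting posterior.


Posterior = Beta(prior_alpha + successes, prior_beta + failures)
= Beta(0.5 + 2, 0.5 + 38)
Posterior alpha = 0.5 + k = 0.5 + 2 = 2.5

2.5


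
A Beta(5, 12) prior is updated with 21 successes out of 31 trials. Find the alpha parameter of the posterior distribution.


In the Beta-Binomial conjugate update:
alpha_post = alpha_prior + successes
= 5 + 21
= 26

26


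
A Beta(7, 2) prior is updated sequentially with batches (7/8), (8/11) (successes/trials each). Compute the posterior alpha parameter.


Sequential conjugate updating is equivalent to a single batch update.
Total successes across all batches = 15
alpha_posterior = alpha_prior + total_successes = 7 + 15
= 22

22


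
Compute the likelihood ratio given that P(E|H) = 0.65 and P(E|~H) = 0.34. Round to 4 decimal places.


LR = P(E|H) / P(E|~H)
= 0.65 / 0.34 = 1.9118

1.9118


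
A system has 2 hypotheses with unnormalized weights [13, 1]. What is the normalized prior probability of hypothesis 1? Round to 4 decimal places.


The normalized prior is the weight divided by the total.
Total weight = 14
P(H1) = 13 / 14 = 0.9286

0.9286


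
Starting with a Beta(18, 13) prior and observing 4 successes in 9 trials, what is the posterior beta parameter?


Posterior beta = prior beta + failures
Failures = 9 - 4 = 5
beta_post = 13 + 5 = 18

18


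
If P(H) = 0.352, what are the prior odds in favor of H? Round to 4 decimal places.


Prior odds = P(H) / (1 - P(H))
= 0.352 / 0.648
= 0.5432

0.5432


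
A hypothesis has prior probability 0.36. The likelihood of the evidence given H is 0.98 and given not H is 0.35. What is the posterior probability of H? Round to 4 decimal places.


Using Bayes' theorem:
P(E) = 0.36 * 0.98 + 0.64 * 0.35
P(E) = 0.5768
P(H|E) = (0.36 * 0.98) / 0.5768 = 0.6117

0.6117


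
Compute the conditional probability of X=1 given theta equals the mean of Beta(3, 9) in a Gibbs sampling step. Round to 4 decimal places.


Mean of Beta(3, 9) = 0.25
P(X=1 | theta=0.25) = 0.25

0.25


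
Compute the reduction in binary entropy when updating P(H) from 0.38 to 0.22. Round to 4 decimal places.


H_before = -p*log2(p) - (1-p)*log2(1-p) for p=0.38: 0.958
H_after for p=0.22: 0.7602
Reduction = 0.958 - 0.7602 = 0.1979

0.1979


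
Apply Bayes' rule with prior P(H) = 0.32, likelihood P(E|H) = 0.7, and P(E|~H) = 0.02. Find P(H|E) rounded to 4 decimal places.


Step 1: Compute marginal P(E) = P(E|H)P(H) + P(E|~H)P(~H)
= 0.7*0.32 + 0.02*0.68 = 0.2376
Step 2: P(H|E) = P(E|H)P(H)/P(E) = 0.224/0.2376
= 0.9428

0.9428


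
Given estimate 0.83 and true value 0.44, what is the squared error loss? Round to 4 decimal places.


Squared error = (estimate - true)^2
Difference = 0.39
Loss = 0.39^2 = 0.1521

0.1521


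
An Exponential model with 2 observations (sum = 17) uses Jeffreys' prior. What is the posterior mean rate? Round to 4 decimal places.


Posterior Gamma(2, 17)
E[lambda] = 2/17 = 0.1176

0.1176


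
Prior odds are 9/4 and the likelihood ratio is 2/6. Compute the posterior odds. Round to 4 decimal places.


Posterior odds = prior odds * likelihood ratio
= (9/4) * (2/6)
= 18 / 24
= 0.75

0.75


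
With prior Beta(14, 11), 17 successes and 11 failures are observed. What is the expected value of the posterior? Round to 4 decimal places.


Posterior = Beta(31, 22)
E[theta] = alpha/(alpha+beta)
= 31/53 = 0.5849

0.5849


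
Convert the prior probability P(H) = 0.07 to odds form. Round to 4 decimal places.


P(not H) = 1 - 0.07 = 0.93
Odds = 0.07 / 0.93 = 0.0753

0.0753


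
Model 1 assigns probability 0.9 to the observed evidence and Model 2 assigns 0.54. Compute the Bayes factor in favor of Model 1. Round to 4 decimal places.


BF = P(data|M1) / P(data|M2)
= 0.9 / 0.54 = 1.6667

1.6667


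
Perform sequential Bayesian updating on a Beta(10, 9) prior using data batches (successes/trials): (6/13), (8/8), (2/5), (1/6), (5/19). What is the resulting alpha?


Accumulate successes: 22
Posterior alpha = prior alpha + sum of successes
= 10 + 22 = 32

32


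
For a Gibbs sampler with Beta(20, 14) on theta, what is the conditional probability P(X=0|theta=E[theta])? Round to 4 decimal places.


E[theta] = 20/(20+14) = 0.5882
P(X=0|theta) = 1 - theta = 0.4118

0.4118


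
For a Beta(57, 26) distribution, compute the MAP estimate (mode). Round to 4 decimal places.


MAP = mode = (a-1)/(a+b-2)
= (57-1)/(57+26-2)
= 56/81 = 0.6914

0.6914


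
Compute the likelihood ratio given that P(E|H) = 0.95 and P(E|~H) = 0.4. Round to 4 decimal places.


LR = P(E|H) / P(E|~H)
= 0.95 / 0.4 = 2.375

2.375


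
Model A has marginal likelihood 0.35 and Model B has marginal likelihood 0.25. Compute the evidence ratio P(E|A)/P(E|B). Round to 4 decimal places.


Evidence ratio = P(E|A) / P(E|B)
= 0.35 / 0.25
= 1.4

1.4


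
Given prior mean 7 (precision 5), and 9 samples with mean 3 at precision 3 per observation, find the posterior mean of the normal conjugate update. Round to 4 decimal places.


The posterior mean is a precision-weighted average of prior and data.
Post. prec. = 5 + 27 = 32
Post. mean = (35 + 81)/32 = 116/32 = 3.625

3.625


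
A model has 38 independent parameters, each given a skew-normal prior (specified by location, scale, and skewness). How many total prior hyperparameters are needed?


Each skew-normal prior needs 3 hyperparameters (location, scale, and skewness).
Total = 3 * 38 = 114

114


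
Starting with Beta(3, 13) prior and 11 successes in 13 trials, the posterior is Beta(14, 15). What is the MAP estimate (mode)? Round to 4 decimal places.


The mode of Beta(a, b) when a > 1 and b > 1 is (a-1)/(a+b-2)
= (14 - 1) / (14 + 15 - 2)
= 13 / 27
= 0.4815

0.4815


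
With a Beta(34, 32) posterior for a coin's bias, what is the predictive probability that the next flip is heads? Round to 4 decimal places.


The predictive probability equals the posterior mean.
P(next = heads) = alpha / (alpha + beta)
= 34 / 66 = 0.5152

0.5152


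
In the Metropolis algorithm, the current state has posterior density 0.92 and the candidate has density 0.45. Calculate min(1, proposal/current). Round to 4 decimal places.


Ratio = 0.45/0.92 = 0.4891
Acceptance probability = min(1, 0.4891)
= 0.4891

0.4891


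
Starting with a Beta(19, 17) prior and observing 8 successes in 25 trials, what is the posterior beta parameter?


Posterior beta = prior beta + failures
Failures = 25 - 8 = 17
beta_post = 17 + 17 = 34

34


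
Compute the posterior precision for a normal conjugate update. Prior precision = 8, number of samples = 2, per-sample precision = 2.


tau_post = tau_0 + n * tau
= 8 + 2 * 2 = 12

12


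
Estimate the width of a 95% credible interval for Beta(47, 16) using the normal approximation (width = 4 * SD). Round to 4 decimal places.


For Beta(a,b): Var = ab/((a+b)^2(a+b+1))
Var = 0.003, SD = 0.0544
Approximate 95% CI width = 4 * 0.0544 = 0.2176

0.2176


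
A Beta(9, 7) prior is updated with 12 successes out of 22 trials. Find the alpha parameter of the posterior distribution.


In the Beta-Binomial conjugate update:
alpha_post = alpha_prior + successes
= 9 + 12
= 21

21


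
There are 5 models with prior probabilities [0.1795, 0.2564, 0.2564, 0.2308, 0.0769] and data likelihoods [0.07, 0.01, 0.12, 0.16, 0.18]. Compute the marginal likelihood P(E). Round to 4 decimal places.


P(E) = sum over models of P(M_i) * P(E|M_i)
= 0.1795*0.07 + 0.2564*0.01 + 0.2564*0.12 + 0.2308*0.16 + 0.0769*0.18
= 0.0967

0.0967


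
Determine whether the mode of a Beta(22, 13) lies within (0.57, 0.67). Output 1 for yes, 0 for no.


First find the mode: (a-1)/(a+b-2) = 0.6364
Is 0.6364 in (0.57, 0.67)? 1

1


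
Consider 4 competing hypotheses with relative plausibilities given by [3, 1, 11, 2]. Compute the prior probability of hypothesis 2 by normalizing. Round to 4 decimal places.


Sum of weights = 3 + 1 + 11 + 2 = 17
Normalized prior for H2 = 1 / 17
= 0.0588

0.0588


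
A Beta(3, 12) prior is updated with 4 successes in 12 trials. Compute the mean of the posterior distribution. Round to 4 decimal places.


After update: Beta(7, 20)
Mean = 7 / (7 + 20) = 7 / 27
= 0.2593

0.2593


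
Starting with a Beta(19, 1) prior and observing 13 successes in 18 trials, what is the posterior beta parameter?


Posterior beta = prior beta + failures
Failures = 18 - 13 = 5
beta_post = 1 + 5 = 6

6


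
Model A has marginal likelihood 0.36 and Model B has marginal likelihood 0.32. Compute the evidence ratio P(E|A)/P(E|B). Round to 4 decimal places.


Evidence ratio = P(E|A) / P(E|B)
= 0.36 / 0.32
= 1.125

1.125


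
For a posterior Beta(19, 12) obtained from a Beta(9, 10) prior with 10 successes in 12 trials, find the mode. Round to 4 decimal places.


Mode = (alpha - 1) / (alpha + beta - 2)
= 18 / 29
= 0.6207

0.6207


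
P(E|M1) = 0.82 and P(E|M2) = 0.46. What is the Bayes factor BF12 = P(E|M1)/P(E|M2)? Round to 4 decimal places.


Bayes factor BF12 = P(E|M1) / P(E|M2)
= 0.82 / 0.46
= 1.7826

1.7826


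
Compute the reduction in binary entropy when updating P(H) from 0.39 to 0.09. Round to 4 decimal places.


H_before = -p*log2(p) - (1-p)*log2(1-p) for p=0.39: 0.9648
H_after for p=0.09: 0.4365
Reduction = 0.9648 - 0.4365 = 0.5283

0.5283


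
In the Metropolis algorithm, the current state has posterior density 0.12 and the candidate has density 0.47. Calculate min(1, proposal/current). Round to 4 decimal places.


Ratio = 0.47/0.12 = 3.9167
Acceptance probability = min(1, 3.9167)
= 1.0

1.0


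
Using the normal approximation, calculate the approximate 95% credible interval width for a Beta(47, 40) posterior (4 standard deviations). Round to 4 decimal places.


Var(Beta) = 47*40/(87^2 * 88) = 0.0028
SD = 0.0531
Width ~ 4*SD = 0.2125

0.2125


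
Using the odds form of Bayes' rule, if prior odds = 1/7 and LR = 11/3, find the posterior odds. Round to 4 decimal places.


Bayes' rule in odds form: posterior odds = prior odds * LR
= (1 * 11) / (7 * 3)
= 11/21 = 0.5238

0.5238


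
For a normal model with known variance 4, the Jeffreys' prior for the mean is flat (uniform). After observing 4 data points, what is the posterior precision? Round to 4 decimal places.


Jeffreys' prior for normal mean (known variance) is flat.
Prior precision = 0.
Posterior precision = prior_prec + n/sigma^2 = 0 + 4/4
= 1.0

1.0


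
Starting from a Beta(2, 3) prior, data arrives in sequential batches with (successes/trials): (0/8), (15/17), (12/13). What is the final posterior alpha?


In sequential Bayesian updating, we sum all successes.
Total successes = 27
Final alpha = 2 + 27 = 29

29


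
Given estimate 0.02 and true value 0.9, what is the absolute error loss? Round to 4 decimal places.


Absolute error = |estimate - true|
= |-0.88| = 0.88

0.88


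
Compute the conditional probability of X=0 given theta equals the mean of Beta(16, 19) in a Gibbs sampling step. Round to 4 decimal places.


Mean of Beta(16, 19) = 0.4571
P(X=0 | theta=0.4571) = 0.5429

0.5429


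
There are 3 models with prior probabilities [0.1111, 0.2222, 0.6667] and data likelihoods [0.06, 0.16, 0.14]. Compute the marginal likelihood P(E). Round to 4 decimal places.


P(E) = sum over models of P(M_i) * P(E|M_i)
= 0.1111*0.06 + 0.2222*0.16 + 0.6667*0.14
= 0.1356

0.1356


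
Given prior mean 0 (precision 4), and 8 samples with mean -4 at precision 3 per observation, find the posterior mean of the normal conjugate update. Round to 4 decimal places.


The posterior mean is a precision-weighted average of prior and data.
Post. prec. = 4 + 24 = 28
Post. mean = (0 + -96)/28 = -96/28 = -3.4286

-3.4286


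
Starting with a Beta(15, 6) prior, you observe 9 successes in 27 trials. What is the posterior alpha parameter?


For a Beta-Binomial conjugate model:
Posterior alpha = prior alpha + number of successes
= 15 + 9 = 24

24


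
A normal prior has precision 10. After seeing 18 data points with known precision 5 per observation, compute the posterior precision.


In the conjugate normal model, precisions add:
tau_posterior = tau_prior + n * tau_data
= 10 + 18*5 = 100

100


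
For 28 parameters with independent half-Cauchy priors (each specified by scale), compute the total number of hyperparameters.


A half-Cauchy prior has 1 hyperparameter per parameter.
Total = 28 * 1 = 28

28


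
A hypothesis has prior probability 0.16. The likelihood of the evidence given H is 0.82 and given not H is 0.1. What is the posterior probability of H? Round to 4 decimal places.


Using Bayes' theorem:
P(E) = 0.16 * 0.82 + 0.84 * 0.1
P(E) = 0.2152
P(H|E) = (0.16 * 0.82) / 0.2152 = 0.6097

0.6097


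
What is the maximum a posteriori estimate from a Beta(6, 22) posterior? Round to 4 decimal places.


The MAP estimate equals the mode of the distribution.
Mode of Beta(a,b) = (a-1)/(a+b-2)
= 5/26
= 0.1923

0.1923


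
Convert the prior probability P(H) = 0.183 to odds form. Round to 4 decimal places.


P(not H) = 1 - 0.183 = 0.817
Odds = 0.183 / 0.817 = 0.224

0.224


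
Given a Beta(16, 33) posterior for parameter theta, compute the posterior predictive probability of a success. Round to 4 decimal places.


For a Beta-Bernoulli model, the predictive probability is the mean:
P(success) = 16/(16+33) = 16/49 = 0.3265

0.3265


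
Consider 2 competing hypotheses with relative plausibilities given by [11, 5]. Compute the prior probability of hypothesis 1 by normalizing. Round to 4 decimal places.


Sum of weights = 11 + 5 = 16
Normalized prior for H1 = 11 / 16
= 0.6875

0.6875


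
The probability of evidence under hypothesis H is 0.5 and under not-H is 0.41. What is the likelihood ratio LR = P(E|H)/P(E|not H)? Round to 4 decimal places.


LR = 0.5 / 0.41
= 1.2195

1.2195


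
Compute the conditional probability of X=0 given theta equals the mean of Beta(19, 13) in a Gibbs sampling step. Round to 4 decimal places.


Mean of Beta(19, 13) = 0.5938
P(X=0 | theta=0.5938) = 0.4062

0.4062


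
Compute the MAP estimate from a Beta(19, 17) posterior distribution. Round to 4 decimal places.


MAP = mode of Beta distribution
= (alpha - 1)/(alpha + beta - 2)
= (19-1)/(19+17-2)
= 18/34 = 0.5294

0.5294


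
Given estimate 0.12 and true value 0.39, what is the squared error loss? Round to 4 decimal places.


Squared error = (estimate - true)^2
Difference = -0.27
Loss = -0.27^2 = 0.0729

0.0729


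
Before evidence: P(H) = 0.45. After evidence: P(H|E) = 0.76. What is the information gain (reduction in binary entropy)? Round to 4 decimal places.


Prior entropy = 0.9928
Posterior entropy = 0.795
Information gain = 0.9928 - 0.795 = 0.1977

0.1977


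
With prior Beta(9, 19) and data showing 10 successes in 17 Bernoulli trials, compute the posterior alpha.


Conjugate update: alpha_posterior = alpha_prior + k
= 9 + 10 = 19

19


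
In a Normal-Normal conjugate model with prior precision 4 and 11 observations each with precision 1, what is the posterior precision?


Posterior precision = prior precision + n * observation precision
= 4 + 11 * 1
= 4 + 11 = 15

15


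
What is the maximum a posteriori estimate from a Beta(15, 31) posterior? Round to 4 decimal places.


The MAP estimate equals the mode of the distribution.
Mode of Beta(a,b) = (a-1)/(a+b-2)
= 14/44
= 0.3182

0.3182


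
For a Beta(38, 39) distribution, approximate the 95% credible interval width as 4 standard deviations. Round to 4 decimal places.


Variance of Beta(a,b) = ab / ((a+b)^2 * (a+b+1))
= 38*39 / ((77)^2 * 78)
= 0.0032
SD = sqrt(0.0032) = 0.0566
Width = 4 * SD = 0.2264

0.2264


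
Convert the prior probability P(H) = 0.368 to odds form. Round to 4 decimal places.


P(not H) = 1 - 0.368 = 0.632
Odds = 0.368 / 0.632 = 0.5823

0.5823


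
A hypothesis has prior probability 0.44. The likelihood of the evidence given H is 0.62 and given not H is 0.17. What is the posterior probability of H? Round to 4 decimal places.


Using Bayes' theorem:
P(E) = 0.44 * 0.62 + 0.56 * 0.17
P(E) = 0.368
P(H|E) = (0.44 * 0.62) / 0.368 = 0.7413

0.7413


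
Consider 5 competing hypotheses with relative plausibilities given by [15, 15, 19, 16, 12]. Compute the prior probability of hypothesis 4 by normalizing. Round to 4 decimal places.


Sum of weights = 15 + 15 + 19 + 16 + 12 = 77
Normalized prior for H4 = 16 / 77
= 0.2078

0.2078


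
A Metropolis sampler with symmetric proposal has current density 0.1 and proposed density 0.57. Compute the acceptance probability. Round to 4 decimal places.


For symmetric proposals, acceptance = min(1, pi(x*)/pi(x))
= min(1, 0.57/0.1)
= min(1, 5.7) = 1.0

1.0


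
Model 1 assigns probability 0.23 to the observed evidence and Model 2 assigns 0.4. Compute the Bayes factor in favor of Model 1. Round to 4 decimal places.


BF = P(data|M1) / P(data|M2)
= 0.23 / 0.4 = 0.575

0.575


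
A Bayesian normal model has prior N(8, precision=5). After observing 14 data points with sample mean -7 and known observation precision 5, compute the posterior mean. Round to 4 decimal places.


Posterior mean = (prior_precision * prior_mean + n * data_precision * data_mean) / (prior_precision + n * data_precision)
Numerator = 5*8 + 14*5*-7 = -450
Denominator = 5 + 14*5 = 75
Posterior mean = -6.0

-6.0


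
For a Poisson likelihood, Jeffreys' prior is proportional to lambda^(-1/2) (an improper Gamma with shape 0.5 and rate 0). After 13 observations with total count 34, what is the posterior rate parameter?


Jeffreys' prior for Poisson is proportional to lambda^(-1/2).
Posterior is Gamma(0.5 + S, 0 + n) = Gamma(0.5 + 34, 13).
Posterior rate = 0 + n = 13

13.0


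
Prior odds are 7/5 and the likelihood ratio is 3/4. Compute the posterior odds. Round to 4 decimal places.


Posterior odds = prior odds * likelihood ratio
= (7/5) * (3/4)
= 21 / 20
= 1.05

1.05


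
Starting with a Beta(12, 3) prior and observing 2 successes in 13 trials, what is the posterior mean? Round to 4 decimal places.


Posterior parameters: alpha = 12 + 2 = 14
beta = 3 + 11 = 14
Posterior mean = alpha / (alpha + beta) = 14 / 28
= 0.5

0.5


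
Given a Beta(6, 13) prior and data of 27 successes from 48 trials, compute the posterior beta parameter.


Number of failures = 48 - 27 = 21
Posterior beta = 13 + 21 = 34

34


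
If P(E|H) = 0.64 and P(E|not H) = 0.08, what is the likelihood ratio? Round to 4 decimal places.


Likelihood ratio = P(E|H) / P(E|not H)
= 0.64 / 0.08
= 8.0

8.0


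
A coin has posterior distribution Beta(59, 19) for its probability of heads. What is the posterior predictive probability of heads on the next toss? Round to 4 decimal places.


Posterior predictive = E[theta] = alpha/(alpha+beta)
= 59/78
= 0.7564

0.7564


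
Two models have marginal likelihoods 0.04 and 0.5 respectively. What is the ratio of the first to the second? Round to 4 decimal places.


Evidence ratio = 0.04 / 0.5
= 0.08

0.08


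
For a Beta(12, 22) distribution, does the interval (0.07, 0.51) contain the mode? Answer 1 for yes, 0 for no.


Mode of Beta(a,b) = (a-1)/(a+b-2)
= (12-1)/(12+22-2) = 0.3438
Check: 0.07 <= 0.3438 <= 0.51?
Result: 1

1


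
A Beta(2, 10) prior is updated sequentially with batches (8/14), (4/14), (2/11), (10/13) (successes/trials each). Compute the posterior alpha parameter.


Sequential conjugate updating is equivalent to a single batch update.
Total successes across all batches = 24
alpha_posterior = alpha_prior + total_successes = 2 + 24
= 26

26


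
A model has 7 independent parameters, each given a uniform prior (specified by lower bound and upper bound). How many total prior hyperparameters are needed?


Each uniform prior needs 2 hyperparameters (lower bound and upper bound).
Total = 2 * 7 = 14

14


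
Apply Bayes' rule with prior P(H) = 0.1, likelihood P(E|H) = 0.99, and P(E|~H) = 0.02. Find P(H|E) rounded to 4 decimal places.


Step 1: Compute marginal P(E) = P(E|H)P(H) + P(E|~H)P(~H)
= 0.99*0.1 + 0.02*0.9 = 0.117
Step 2: P(H|E) = P(E|H)P(H)/P(E) = 0.099/0.117
= 0.8462

0.8462


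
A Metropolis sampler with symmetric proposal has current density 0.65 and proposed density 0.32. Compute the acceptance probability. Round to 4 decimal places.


For symmetric proposals, acceptance = min(1, pi(x*)/pi(x))
= min(1, 0.32/0.65)
= min(1, 0.4923) = 0.4923

0.4923


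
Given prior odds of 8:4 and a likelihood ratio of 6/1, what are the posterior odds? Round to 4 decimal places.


Posterior odds = prior odds * LR
Prior odds = 8/4 = 2.0
LR = 6/1 = 6.0
Posterior odds = 2.0 * 6.0 = 12.0

12.0


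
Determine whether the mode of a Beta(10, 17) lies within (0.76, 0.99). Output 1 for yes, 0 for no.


First find the mode: (a-1)/(a+b-2) = 0.36
Is 0.36 in (0.76, 0.99)? 0

0


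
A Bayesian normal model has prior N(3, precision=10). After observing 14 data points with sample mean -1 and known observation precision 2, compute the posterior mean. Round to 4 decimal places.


Posterior mean = (prior_precision * prior_mean + n * data_precision * data_mean) / (prior_precision + n * data_precision)
Numerator = 10*3 + 14*2*-1 = 2
Denominator = 10 + 14*2 = 38
Posterior mean = 0.0526

0.0526


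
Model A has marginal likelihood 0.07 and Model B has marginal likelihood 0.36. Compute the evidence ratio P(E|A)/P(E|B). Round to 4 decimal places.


Evidence ratio = P(E|A) / P(E|B)
= 0.07 / 0.36
= 0.1944

0.1944


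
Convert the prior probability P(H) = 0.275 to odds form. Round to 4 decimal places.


P(not H) = 1 - 0.275 = 0.725
Odds = 0.275 / 0.725 = 0.3793

0.3793


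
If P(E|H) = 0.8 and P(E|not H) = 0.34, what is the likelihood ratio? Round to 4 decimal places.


Likelihood ratio = P(E|H) / P(E|not H)
= 0.8 / 0.34
= 2.3529

2.3529


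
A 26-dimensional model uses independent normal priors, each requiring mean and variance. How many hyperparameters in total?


Per parameter: 2 (mean and variance).
Total = 26 * 2 = 52

52


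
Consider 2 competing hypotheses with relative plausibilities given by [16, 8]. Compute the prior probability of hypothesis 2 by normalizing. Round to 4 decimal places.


Sum of weights = 16 + 8 = 24
Normalized prior for H2 = 8 / 24
= 0.3333

0.3333


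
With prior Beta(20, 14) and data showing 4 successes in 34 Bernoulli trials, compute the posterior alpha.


Conjugate update: alpha_posterior = alpha_prior + k
= 20 + 4 = 24

24


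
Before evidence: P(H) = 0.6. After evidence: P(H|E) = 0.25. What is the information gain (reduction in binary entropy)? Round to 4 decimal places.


Prior entropy = 0.971
Posterior entropy = 0.8113
Information gain = 0.971 - 0.8113 = 0.1597

0.1597


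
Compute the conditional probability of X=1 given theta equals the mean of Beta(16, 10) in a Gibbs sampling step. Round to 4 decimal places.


Mean of Beta(16, 10) = 0.6154
P(X=1 | theta=0.6154) = 0.6154

0.6154


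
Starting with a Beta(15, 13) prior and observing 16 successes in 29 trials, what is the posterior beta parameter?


Posterior beta = prior beta + failures
Failures = 29 - 16 = 13
beta_post = 13 + 13 = 26

26


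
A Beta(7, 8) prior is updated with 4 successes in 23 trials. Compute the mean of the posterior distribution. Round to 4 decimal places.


After update: Beta(11, 27)
Mean = 11 / (11 + 27) = 11 / 38
= 0.2895

0.2895


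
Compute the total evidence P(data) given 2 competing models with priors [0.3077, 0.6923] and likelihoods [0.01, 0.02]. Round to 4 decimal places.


Marginal likelihood = sum P(model_i) * P(data|model_i)
Model 1: 0.3077 * 0.01 = 0.0031
Model 2: 0.6923 * 0.02 = 0.0138
Total = 0.0169

0.0169


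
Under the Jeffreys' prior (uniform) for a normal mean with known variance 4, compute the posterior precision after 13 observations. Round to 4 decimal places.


Prior precision = 0 (flat prior).
Post. prec. = 0 + n/var = 13/4 = 3.25

3.25


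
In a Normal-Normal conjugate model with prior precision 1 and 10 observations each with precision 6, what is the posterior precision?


Posterior precision = prior precision + n * observation precision
= 1 + 10 * 6
= 1 + 60 = 61

61


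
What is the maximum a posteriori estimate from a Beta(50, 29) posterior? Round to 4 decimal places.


The MAP estimate equals the mode of the distribution.
Mode of Beta(a,b) = (a-1)/(a+b-2)
= 49/77
= 0.6364

0.6364


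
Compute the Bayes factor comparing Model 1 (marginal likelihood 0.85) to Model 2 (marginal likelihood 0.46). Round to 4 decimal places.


BF12 = marginal likelihood of M1 / marginal likelihood of M2
= 0.85/0.46
= 1.8478

1.8478


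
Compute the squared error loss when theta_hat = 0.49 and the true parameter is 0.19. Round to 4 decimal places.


L = (theta_hat - theta_true)^2
= (0.49 - 0.19)^2
= 0.3^2 = 0.09

0.09


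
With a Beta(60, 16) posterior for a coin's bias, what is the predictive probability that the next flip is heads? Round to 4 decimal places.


The predictive probability equals the posterior mean.
P(next = heads) = alpha / (alpha + beta)
= 60 / 76 = 0.7895

0.7895


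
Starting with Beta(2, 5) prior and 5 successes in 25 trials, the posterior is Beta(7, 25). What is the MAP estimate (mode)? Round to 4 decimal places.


The mode of Beta(a, b) when a > 1 and b > 1 is (a-1)/(a+b-2)
= (7 - 1) / (7 + 25 - 2)
= 6 / 30
= 0.2

0.2


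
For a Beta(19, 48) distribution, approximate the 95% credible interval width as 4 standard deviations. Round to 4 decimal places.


Variance of Beta(a,b) = ab / ((a+b)^2 * (a+b+1))
= 19*48 / ((67)^2 * 68)
= 0.003
SD = sqrt(0.003) = 0.0547
Width = 4 * SD = 0.2186

0.2186


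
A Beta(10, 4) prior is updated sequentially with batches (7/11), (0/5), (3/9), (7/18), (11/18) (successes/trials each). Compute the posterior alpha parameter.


Sequential conjugate updating is equivalent to a single batch update.
Total successes across all batches = 28
alpha_posterior = alpha_prior + total_successes = 10 + 28
= 38

38


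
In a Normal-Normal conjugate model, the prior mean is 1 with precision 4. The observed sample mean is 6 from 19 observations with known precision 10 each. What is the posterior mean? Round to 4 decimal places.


Posterior precision = tau0 + n*tau = 4 + 19*10 = 194
Posterior mean = (tau0*mu0 + n*tau*xbar) / posterior_precision
= (4*1 + 19*10*6) / 194
= 1144 / 194 = 5.8969

5.8969


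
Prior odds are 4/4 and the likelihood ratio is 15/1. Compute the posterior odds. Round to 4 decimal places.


Posterior odds = prior odds * likelihood ratio
= (4/4) * (15/1)
= 60 / 4
= 15.0

15.0


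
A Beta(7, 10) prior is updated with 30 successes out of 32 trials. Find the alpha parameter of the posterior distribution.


In the Beta-Binomial conjugate update:
alpha_post = alpha_prior + successes
= 7 + 30
= 37

37


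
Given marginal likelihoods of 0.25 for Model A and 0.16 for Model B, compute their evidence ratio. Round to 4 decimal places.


Ratio = ML(A) / ML(B) = 0.25/0.16
= 1.5625

1.5625


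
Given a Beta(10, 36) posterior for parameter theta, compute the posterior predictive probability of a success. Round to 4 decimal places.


For a Beta-Bernoulli model, the predictive probability is the mean:
P(success) = 10/(10+36) = 10/46 = 0.2174

0.2174


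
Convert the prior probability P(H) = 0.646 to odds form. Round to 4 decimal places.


P(not H) = 1 - 0.646 = 0.354
Odds = 0.646 / 0.354 = 1.8249

1.8249


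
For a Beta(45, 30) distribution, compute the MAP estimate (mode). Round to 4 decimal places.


MAP = mode = (a-1)/(a+b-2)
= (45-1)/(45+30-2)
= 44/73 = 0.6027

0.6027


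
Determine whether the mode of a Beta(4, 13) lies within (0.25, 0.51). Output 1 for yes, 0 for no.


First find the mode: (a-1)/(a+b-2) = 0.2
Is 0.2 in (0.25, 0.51)? 0

0


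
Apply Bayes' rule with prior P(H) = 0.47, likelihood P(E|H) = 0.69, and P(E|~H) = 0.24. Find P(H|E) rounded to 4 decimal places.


Step 1: Compute marginal P(E) = P(E|H)P(H) + P(E|~H)P(~H)
= 0.69*0.47 + 0.24*0.53 = 0.4515
Step 2: P(H|E) = P(E|H)P(H)/P(E) = 0.3243/0.4515
= 0.7183

0.7183


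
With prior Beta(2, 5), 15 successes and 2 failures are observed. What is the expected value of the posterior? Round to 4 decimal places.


Posterior = Beta(17, 7)
E[theta] = alpha/(alpha+beta)
= 17/24 = 0.7083

0.7083


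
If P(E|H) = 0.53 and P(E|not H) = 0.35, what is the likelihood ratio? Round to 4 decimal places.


Likelihood ratio = P(E|H) / P(E|not H)
= 0.53 / 0.35
= 1.5143

1.5143


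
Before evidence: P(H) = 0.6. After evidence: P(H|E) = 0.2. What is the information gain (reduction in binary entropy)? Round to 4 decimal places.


Prior entropy = 0.971
Posterior entropy = 0.7219
Information gain = 0.971 - 0.7219 = 0.249

0.249


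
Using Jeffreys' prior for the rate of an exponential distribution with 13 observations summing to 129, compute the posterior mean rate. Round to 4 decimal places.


Jeffreys' prior leads to posterior Gamma(13, 129).
Mean = 13/129 = 0.1008

0.1008


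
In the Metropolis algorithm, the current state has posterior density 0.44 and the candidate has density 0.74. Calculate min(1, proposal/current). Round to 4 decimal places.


Ratio = 0.74/0.44 = 1.6818
Acceptance probability = min(1, 1.6818)
= 1.0

1.0


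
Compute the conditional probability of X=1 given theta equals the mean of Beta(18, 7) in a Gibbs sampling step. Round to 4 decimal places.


Mean of Beta(18, 7) = 0.72
P(X=1 | theta=0.72) = 0.72

0.72


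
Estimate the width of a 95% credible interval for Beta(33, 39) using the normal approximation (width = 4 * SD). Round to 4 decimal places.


For Beta(a,b): Var = ab/((a+b)^2(a+b+1))
Var = 0.0034, SD = 0.0583
Approximate 95% CI width = 4 * 0.0583 = 0.2333

0.2333


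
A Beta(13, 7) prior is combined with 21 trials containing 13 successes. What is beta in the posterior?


In conjugate updating:
beta_posterior = beta_prior + (n - k)
= 7 + (21 - 13)
= 7 + 8 = 15

15


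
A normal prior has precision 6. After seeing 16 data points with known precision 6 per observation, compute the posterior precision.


In the conjugate normal model, precisions add:
tau_posterior = tau_prior + n * tau_data
= 6 + 16*6 = 102

102


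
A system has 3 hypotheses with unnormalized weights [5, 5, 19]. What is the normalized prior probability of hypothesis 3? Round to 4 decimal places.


The normalized prior is the weight divided by the total.
Total weight = 29
P(H3) = 19 / 29 = 0.6552

0.6552


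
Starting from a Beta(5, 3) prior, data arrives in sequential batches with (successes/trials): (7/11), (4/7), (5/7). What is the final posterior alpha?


In sequential Bayesian updating, we sum all successes.
Total successes = 16
Final alpha = 5 + 16 = 21

21


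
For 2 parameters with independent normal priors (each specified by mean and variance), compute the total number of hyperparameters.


A normal prior has 2 hyperparameters per parameter.
Total = 2 * 2 = 4

4


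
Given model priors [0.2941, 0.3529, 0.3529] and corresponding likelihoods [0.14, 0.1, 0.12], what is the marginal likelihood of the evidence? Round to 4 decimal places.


P(E) = sum_i P(M_i) P(E|M_i)
= 0.0412 + 0.0353 + 0.0423
= 0.1188

0.1188


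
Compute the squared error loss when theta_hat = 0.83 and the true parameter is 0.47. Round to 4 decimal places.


L = (theta_hat - theta_true)^2
= (0.83 - 0.47)^2
= 0.36^2 = 0.1296

0.1296


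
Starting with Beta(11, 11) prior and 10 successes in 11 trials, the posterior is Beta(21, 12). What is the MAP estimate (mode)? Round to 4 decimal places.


The mode of Beta(a, b) when a > 1 and b > 1 is (a-1)/(a+b-2)
= (21 - 1) / (21 + 12 - 2)
= 20 / 31
= 0.6452

0.6452


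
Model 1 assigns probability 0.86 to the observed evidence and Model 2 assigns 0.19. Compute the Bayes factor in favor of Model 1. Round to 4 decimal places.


BF = P(data|M1) / P(data|M2)
= 0.86 / 0.19 = 4.5263

4.5263


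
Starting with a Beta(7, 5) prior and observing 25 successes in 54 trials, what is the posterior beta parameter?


Posterior beta = prior beta + failures
Failures = 54 - 25 = 29
beta_post = 5 + 29 = 34

34


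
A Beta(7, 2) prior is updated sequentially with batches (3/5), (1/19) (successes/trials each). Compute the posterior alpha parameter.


Sequential conjugate updating is equivalent to a single batch update.
Total successes across all batches = 4
alpha_posterior = alpha_prior + total_successes = 7 + 4
= 11

11


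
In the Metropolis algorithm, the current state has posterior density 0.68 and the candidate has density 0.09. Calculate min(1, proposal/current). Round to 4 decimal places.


Ratio = 0.09/0.68 = 0.1324
Acceptance probability = min(1, 0.1324)
= 0.1324

0.1324


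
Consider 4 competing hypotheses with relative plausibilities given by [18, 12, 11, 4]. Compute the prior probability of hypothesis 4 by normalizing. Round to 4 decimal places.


Sum of weights = 18 + 12 + 11 + 4 = 45
Normalized prior for H4 = 4 / 45
= 0.0889

0.0889


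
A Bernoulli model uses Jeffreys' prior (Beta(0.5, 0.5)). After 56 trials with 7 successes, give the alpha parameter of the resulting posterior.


Posterior = Beta(prior_alpha + successes, prior_beta + failures)
= Beta(0.5 + 7, 0.5 + 49)
Posterior alpha = 0.5 + k = 0.5 + 7 = 7.5

7.5


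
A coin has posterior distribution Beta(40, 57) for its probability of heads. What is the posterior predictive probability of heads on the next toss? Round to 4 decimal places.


Posterior predictive = E[theta] = alpha/(alpha+beta)
= 40/97
= 0.4124

0.4124


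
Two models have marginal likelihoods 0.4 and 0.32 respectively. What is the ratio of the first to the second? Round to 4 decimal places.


Evidence ratio = 0.4 / 0.32
= 1.25

1.25


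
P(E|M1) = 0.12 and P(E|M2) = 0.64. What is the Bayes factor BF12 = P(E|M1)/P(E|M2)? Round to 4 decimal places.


Bayes factor BF12 = P(E|M1) / P(E|M2)
= 0.12 / 0.64
= 0.1875

0.1875


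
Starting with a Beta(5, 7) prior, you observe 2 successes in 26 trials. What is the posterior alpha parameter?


For a Beta-Binomial conjugate model:
Posterior alpha = prior alpha + number of successes
= 5 + 2 = 7

7


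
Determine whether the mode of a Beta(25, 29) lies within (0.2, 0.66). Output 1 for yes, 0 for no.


First find the mode: (a-1)/(a+b-2) = 0.4615
Is 0.4615 in (0.2, 0.66)? 1

1


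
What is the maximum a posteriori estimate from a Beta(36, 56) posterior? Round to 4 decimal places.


The MAP estimate equals the mode of the distribution.
Mode of Beta(a,b) = (a-1)/(a+b-2)
= 35/90
= 0.3889

0.3889


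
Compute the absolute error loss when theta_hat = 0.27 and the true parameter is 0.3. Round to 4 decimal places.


L = |theta_hat - theta_true|
= |0.27 - 0.3| = 0.03

0.03


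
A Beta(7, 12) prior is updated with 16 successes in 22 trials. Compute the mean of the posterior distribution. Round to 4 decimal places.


After update: Beta(23, 18)
Mean = 23 / (23 + 18) = 23 / 41
= 0.561

0.561


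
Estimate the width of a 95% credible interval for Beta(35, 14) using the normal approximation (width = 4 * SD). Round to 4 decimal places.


For Beta(a,b): Var = ab/((a+b)^2(a+b+1))
Var = 0.0041, SD = 0.0639
Approximate 95% CI width = 4 * 0.0639 = 0.2556

0.2556
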